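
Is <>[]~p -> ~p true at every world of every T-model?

No, not valid

Tableau for the negation ~(<>[]~p -> ~p):
1. ~(<>[]~p -> ~p), u
2. <>[]~p, u   [~->-rule on 1]
3. p, u   [~->-rule on 1]
4. []~p, v   [<>-rule on 2: fresh world v, uRv]
5. ~p, v   [[]-rule on 4 via vRv]
Accessibility: uRu, uRv, vRv
The negation has an open branch (countermodel exists).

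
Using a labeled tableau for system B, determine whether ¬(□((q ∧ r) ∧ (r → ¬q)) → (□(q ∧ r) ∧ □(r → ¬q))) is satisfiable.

1. ¬(□((q ∧ r) ∧ (r → ¬q)) → (□(q ∧ r) ∧ □(r → ¬q))), w0
2. □((q ∧ r) ∧ (r → ¬q)), w0
3. ¬(□(q ∧ r) ∧ □(r → ¬q)), w0
4. (q ∧ r) ∧ (r → ¬q), w0
5. q ∧ r, w0
6. r → ¬q, w0
7. q, w0
8. r, w0
9. ¬□(r → ¬q), w0
10. ¬q, w0
Accessibility: w0Rw0
Branch closes: q and ¬q both at w0.
All branches of the tableau close; one closing branch shown above.

Unsatisfiable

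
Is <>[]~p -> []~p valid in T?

No, not valid

Tableau for the negation ~(<>[]~p -> []~p):
1. ~(<>[]~p -> []~p), w0
2. <>[]~p, w0   [~->-rule on 1]
3. ~[]~p, w0   [~->-rule on 1]
4. []~p, w1   [<>-rule on 2: fresh world w1, w0Rw1]
5. ~p, w1   [[]-rule on 4 via w1Rw1]
6. p, w2   [~[]-rule on 3: fresh world w2, w0Rw2]
Accessibility: w0Rw0, w0Rw1, w0Rw2, w1Rw1, w2Rw2
The negation has an open branch (countermodel exists).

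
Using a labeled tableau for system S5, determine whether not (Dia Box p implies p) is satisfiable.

1. not (Dia Box p implies p), 0
2. Dia Box p, 0
3. not p, 0
4. Box p, 1
5. p, 0
Accessibility: 0R0, 0R1, 1R0, 1R1
Branch closes: p and not p both at 0.
(One branch shown.) All branches close.

Unsatisfiable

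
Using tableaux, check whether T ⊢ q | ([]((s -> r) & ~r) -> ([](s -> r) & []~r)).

Tableau for the negation ~(q | ([]((s -> r) & ~r) -> ([](s -> r) & []~r))):
1. ~(q | ([]((s -> r) & ~r) -> ([](s -> r) & []~r))), u
2. ~q, u
3. ~([]((s -> r) & ~r) -> ([](s -> r) & []~r)), u
4. []((s -> r) & ~r), u
5. ~([](s -> r) & []~r), u
6. (s -> r) & ~r, u
7. s -> r, u
8. ~r, u
9. ~[](s -> r), u
10. ~s, u
11. ~(s -> r), v
12. s, v
13. ~r, v
14. (s -> r) & ~r, v
15. s -> r, v
16. r, v
Accessibility: uRu, uRv, vRv
Branch closes: r and ~r both at v.
All branches of the negation close; one closing branch shown above.

Yes, valid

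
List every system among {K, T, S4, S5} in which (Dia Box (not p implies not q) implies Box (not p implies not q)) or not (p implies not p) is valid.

S4-tableau for the negation not ((Dia Box (not p implies not q) implies Box (not p implies not q)) or not (p implies not p)):
1. not ((Dia Box (not p implies not q) implies Box (not p implies not q)) or not (p implies not p)), w0
2. not (Dia Box (not p implies not q) implies Box (not p implies not q)), w0
3. p implies not p, w0
4. Dia Box (not p implies not q), w0
5. not Box (not p implies not q), w0
6. not p, w0
7. Box (not p implies not q), w1
8. not p implies not q, w1
9. not q, w1
10. not (not p implies not q), w2
11. not p, w2
12. q, w2
Accessibility: w0Rw0, w0Rw1, w0Rw2, w1Rw1, w2Rw2
Complete open branch: countermodel on an S4-frame, so not valid in S4, nor in K, T (the same frame is also a K-frame and a T-frame).
S5-tableau for the negation not ((Dia Box (not p implies not q) implies Box (not p implies not q)) or not (p implies not p)):
1. not ((Dia Box (not p implies not q) implies Box (not p implies not q)) or not (p implies not p)), w0
2. not (Dia Box (not p implies not q) implies Box (not p implies not q)), w0
3. p implies not p, w0
4. Dia Box (not p implies not q), w0
5. not Box (not p implies not q), w0
6. not p, w0
7. Box (not p implies not q), w1
8. not p implies not q, w0
9. not p implies not q, w1
10. not q, w0
11. not q, w1
12. not (not p implies not q), w2
13. not p, w2
14. q, w2
15. not p implies not q, w2
16. not q, w2
Accessibility: w0Rw0, w0Rw1, w0Rw2, w1Rw0, w1Rw1, w1Rw2, w2Rw0, w2Rw1, w2Rw2
Branch closes: q and not q both at w2.
Every branch closes (one shown): valid in S5.

S5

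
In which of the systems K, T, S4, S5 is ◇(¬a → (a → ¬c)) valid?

T, S4, S5

K-tableau for the negation ¬◇(¬a → (a → ¬c)):
1. ¬◇(¬a → (a → ¬c)), u
Complete open branch: countermodel on a K-frame, so not valid in K.
T-tableau for the negation ¬◇(¬a → (a → ¬c)):
1. ¬◇(¬a → (a → ¬c)), u
2. ¬(¬a → (a → ¬c)), u
3. ¬a, u
4. ¬(a → ¬c), u
5. a, u
6. c, u
Accessibility: uRu
Branch closes: a and ¬a both at u.
Every branch closes (one shown): valid in T, hence also in S4, S5 (every theorem of T is a theorem of S4 and S5).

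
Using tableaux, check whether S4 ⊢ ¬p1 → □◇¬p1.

Invalid (countermodel exists)

Tableau for the negation ¬(¬p1 → □◇¬p1):
1. ¬(¬p1 → □◇¬p1), 0
2. ¬p1, 0   [¬→-rule on 1]
3. ¬□◇¬p1, 0   [¬→-rule on 1]
4. ¬◇¬p1, 1   [¬□-rule on 3: fresh world 1, 0R1]
5. p1, 1   [¬◇-rule on 4 via 1R1]
Accessibility: 0R0, 0R1, 1R1
The negation has an open branch (countermodel exists).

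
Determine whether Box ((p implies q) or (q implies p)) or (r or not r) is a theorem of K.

Yes, valid

Tableau for the negation not (Box ((p implies q) or (q implies p)) or (r or not r)):
1. not (Box ((p implies q) or (q implies p)) or (r or not r)), 0
2. not Box ((p implies q) or (q implies p)), 0
3. not (r or not r), 0
4. not r, 0
5. r, 0
Branch closes: r and not r both at 0.
Every branch of the negation's tableau closes; the branch above is one of them.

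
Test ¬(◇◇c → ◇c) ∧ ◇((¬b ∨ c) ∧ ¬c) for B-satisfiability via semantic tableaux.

Satisfiable

1. ¬(◇◇c → ◇c) ∧ ◇((¬b ∨ c) ∧ ¬c), w0
2. ¬(◇◇c → ◇c), w0
3. ◇((¬b ∨ c) ∧ ¬c), w0
4. ◇◇c, w0
5. ¬◇c, w0
6. ¬c, w0
7. (¬b ∨ c) ∧ ¬c, w1
8. ¬b ∨ c, w1
9. ¬c, w1
10. ¬b, w1
11. ◇c, w2
12. ¬c, w2
13. c, w3
Accessibility: w0Rw0, w0Rw1, w0Rw2, w1Rw0, w1Rw1, w2Rw0, w2Rw2, w2Rw3, w3Rw2, w3Rw3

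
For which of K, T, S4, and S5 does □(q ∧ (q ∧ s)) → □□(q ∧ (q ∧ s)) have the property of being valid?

T-tableau for the negation ¬(□(q ∧ (q ∧ s)) → □□(q ∧ (q ∧ s))):
1. ¬(□(q ∧ (q ∧ s)) → □□(q ∧ (q ∧ s))), 0
2. □(q ∧ (q ∧ s)), 0
3. ¬□□(q ∧ (q ∧ s)), 0
4. q ∧ (q ∧ s), 0
5. q, 0
6. q ∧ s, 0
7. s, 0
8. ¬□(q ∧ (q ∧ s)), 1
9. q ∧ (q ∧ s), 1
10. q, 1
11. q ∧ s, 1
12. s, 1
13. ¬(q ∧ (q ∧ s)), 2
14. ¬(q ∧ s), 2
15. ¬s, 2
Accessibility: 0R0, 0R1, 1R1, 1R2, 2R2
Complete open branch: countermodel on a T-frame, so not valid in T, nor in K (the same frame is also a K-frame).
S4-tableau for the negation ¬(□(q ∧ (q ∧ s)) → □□(q ∧ (q ∧ s))):
1. ¬(□(q ∧ (q ∧ s)) → □□(q ∧ (q ∧ s))), 0
2. □(q ∧ (q ∧ s)), 0
3. ¬□□(q ∧ (q ∧ s)), 0
4. q ∧ (q ∧ s), 0
5. q, 0
6. q ∧ s, 0
7. s, 0
8. ¬□(q ∧ (q ∧ s)), 1
9. q ∧ (q ∧ s), 1
10. q, 1
11. q ∧ s, 1
12. s, 1
13. ¬(q ∧ (q ∧ s)), 2
14. q ∧ (q ∧ s), 2
15. q, 2
16. q ∧ s, 2
17. s, 2
18. ¬(q ∧ s), 2
19. ¬s, 2
Accessibility: 0R0, 0R1, 0R2, 1R1, 1R2, 2R2
Branch closes: s and ¬s both at 2.
Every branch closes (one shown): valid in S4, hence also in S5 (every theorem of S4 is a theorem of S5).

S4, S5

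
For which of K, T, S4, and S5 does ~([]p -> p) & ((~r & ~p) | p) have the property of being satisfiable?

K

T-tableau for the formula:
1. ~([]p -> p) & ((~r & ~p) | p), u
2. ~([]p -> p), u   [&-rule on 1]
3. (~r & ~p) | p, u   [&-rule on 1]
4. []p, u   [~->-rule on 2]
5. ~p, u   [~->-rule on 2]
6. p, u   [[]-rule on 4 via uRu]
Accessibility: uRu
Branch closes: p and ~p both at u.
Every branch closes (one shown): unsatisfiable in T, hence also in S4, S5 (every S4/S5-frame is a T-frame).
K-tableau for the formula:
1. ~([]p -> p) & ((~r & ~p) | p), u
2. ~([]p -> p), u   [&-rule on 1]
3. (~r & ~p) | p, u   [&-rule on 1]
4. []p, u   [~->-rule on 2]
5. ~p, u   [~->-rule on 2]
6. ~r & ~p, u   [|-rule on 3 (branches; this branch)]
7. ~r, u   [&-rule on 6]
Complete open branch: satisfiable in K.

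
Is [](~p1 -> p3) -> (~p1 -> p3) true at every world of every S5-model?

Yes, valid

Tableau for the negation ~([](~p1 -> p3) -> (~p1 -> p3)):
1. ~([](~p1 -> p3) -> (~p1 -> p3)), w0
2. [](~p1 -> p3), w0
3. ~(~p1 -> p3), w0
4. ~p1, w0
5. ~p3, w0
6. ~p1 -> p3, w0
7. p3, w0
Accessibility: w0Rw0
Branch closes: p3 and ~p3 both at w0.
All branches of the negation close; one closing branch shown above.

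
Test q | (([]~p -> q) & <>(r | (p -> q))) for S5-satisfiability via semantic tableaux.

Satisfiable (open branch found)

1. q | (([]~p -> q) & <>(r | (p -> q))), w0
2. ([]~p -> q) & <>(r | (p -> q)), w0   [|-rule on 1 (branches; this branch)]
3. []~p -> q, w0   [&-rule on 2]
4. <>(r | (p -> q)), w0   [&-rule on 2]
5. q, w0   [->-rule on 3 (branches; this branch)]
6. r | (p -> q), w1   [<>-rule on 4: fresh world w1, w0Rw1]
7. p -> q, w1   [|-rule on 6 (branches; this branch)]
8. q, w1   [->-rule on 7 (branches; this branch)]
Accessibility: w0Rw0, w0Rw1, w1Rw0, w1Rw1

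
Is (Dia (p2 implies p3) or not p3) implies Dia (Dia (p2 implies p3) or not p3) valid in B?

Valid in B

Tableau for the negation not ((Dia (p2 implies p3) or not p3) implies Dia (Dia (p2 implies p3) or not p3)):
1. not ((Dia (p2 implies p3) or not p3) implies Dia (Dia (p2 implies p3) or not p3)), 0
2. Dia (p2 implies p3) or not p3, 0   [neg-implies-rule on 1]
3. not Dia (Dia (p2 implies p3) or not p3), 0   [neg-implies-rule on 1]
4. not (Dia (p2 implies p3) or not p3), 0   [neg-Dia-rule on 3 via 0R0]
5. not Dia (p2 implies p3), 0   [neg-or-rule on 4]
6. p3, 0   [neg-or-rule on 4]
7. not (p2 implies p3), 0   [neg-Dia-rule on 5 via 0R0]
8. p2, 0   [neg-implies-rule on 7]
9. not p3, 0   [neg-implies-rule on 7]
Accessibility: 0R0
Branch closes: p3 and not p3 both at 0.
Every branch of the negation's tableau closes; the branch above is one of them.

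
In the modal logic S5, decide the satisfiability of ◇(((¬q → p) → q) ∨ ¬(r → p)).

Satisfiable (open branch found)

1. ◇(((¬q → p) → q) ∨ ¬(r → p)), 0
2. ((¬q → p) → q) ∨ ¬(r → p), 1
3. ¬(r → p), 1
4. r, 1
5. ¬p, 1
Accessibility: 0R0, 0R1, 1R0, 1R1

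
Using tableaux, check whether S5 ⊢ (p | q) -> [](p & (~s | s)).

Not valid

Tableau for the negation ~((p | q) -> [](p & (~s | s))):
1. ~((p | q) -> [](p & (~s | s))), 0
2. p | q, 0
3. ~[](p & (~s | s)), 0
4. q, 0
5. ~(p & (~s | s)), 1
6. ~p, 1
Accessibility: 0R0, 0R1, 1R0, 1R1
The negation has an open branch (countermodel exists).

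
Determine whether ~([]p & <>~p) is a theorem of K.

Valid in K

Tableau for the negation []p & <>~p:
1. []p & <>~p, w0
2. []p, w0   [&-rule on 1]
3. <>~p, w0   [&-rule on 1]
4. ~p, w1   [<>-rule on 3: fresh world w1, w0Rw1]
5. p, w1   [[]-rule on 2 via w0Rw1]
Accessibility: w0Rw1
Branch closes: p and ~p both at w1.
Every branch of the negation's tableau closes; the branch above is one of them.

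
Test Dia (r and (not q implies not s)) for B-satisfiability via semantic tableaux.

Yes, satisfiable

1. Dia (r and (not q implies not s)), 0
2. r and (not q implies not s), 1   [Dia-rule on 1: fresh world 1, 0R1]
3. r, 1   [and-rule on 2]
4. not q implies not s, 1   [and-rule on 2]
5. not s, 1   [implies-rule on 4 (branches; this branch)]
Accessibility: 0R0, 0R1, 1R0, 1R1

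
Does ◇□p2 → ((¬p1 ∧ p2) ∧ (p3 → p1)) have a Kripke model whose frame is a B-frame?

Satisfiable (open branch found)

1. ◇□p2 → ((¬p1 ∧ p2) ∧ (p3 → p1)), w0
2. (¬p1 ∧ p2) ∧ (p3 → p1), w0
3. ¬p1 ∧ p2, w0
4. p3 → p1, w0
5. ¬p1, w0
6. p2, w0
7. ¬p3, w0
Accessibility: w0Rw0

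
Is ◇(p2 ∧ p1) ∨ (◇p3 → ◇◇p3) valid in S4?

Valid in S4

Tableau for the negation ¬(◇(p2 ∧ p1) ∨ (◇p3 → ◇◇p3)):
1. ¬(◇(p2 ∧ p1) ∨ (◇p3 → ◇◇p3)), 0
2. ¬◇(p2 ∧ p1), 0
3. ¬(◇p3 → ◇◇p3), 0
4. ◇p3, 0
5. ¬◇◇p3, 0
6. ¬(p2 ∧ p1), 0
7. ¬◇p3, 0
8. ¬p3, 0
9. ¬p1, 0
10. p3, 1
11. ¬(p2 ∧ p1), 1
12. ¬◇p3, 1
13. ¬p3, 1
Accessibility: 0R0, 0R1, 1R1
Branch closes: p3 and ¬p3 both at 1.
Every branch of the negation's tableau closes; the branch above is one of them.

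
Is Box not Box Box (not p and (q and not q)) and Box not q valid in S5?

Tableau for the negation not (Box not Box Box (not p and (q and not q)) and Box not q):
1. not (Box not Box Box (not p and (q and not q)) and Box not q), u
2. not Box not q, u   [neg-and-rule on 1 (branches; this branch)]
3. q, v   [neg-Box-rule on 2: fresh world v, uRv]
Accessibility: uRu, uRv, vRu, vRv
The negation has an open branch (countermodel exists).

Invalid (countermodel exists)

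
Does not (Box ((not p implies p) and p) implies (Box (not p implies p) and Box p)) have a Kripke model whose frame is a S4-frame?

No, unsatisfiable

1. not (Box ((not p implies p) and p) implies (Box (not p implies p) and Box p)), u
2. Box ((not p implies p) and p), u   [neg-implies-rule on 1]
3. not (Box (not p implies p) and Box p), u   [neg-implies-rule on 1]
4. (not p implies p) and p, u   [Box-rule on 2 via uRu]
5. not p implies p, u   [and-rule on 4]
6. p, u   [and-rule on 4]
7. not Box (not p implies p), u   [neg-and-rule on 3 (branches; this branch)]
8. not (not p implies p), v   [neg-Box-rule on 7: fresh world v, uRv]
9. not p, v   [neg-implies-rule on 8]
10. (not p implies p) and p, v   [Box-rule on 2 via uRv]
11. not p implies p, v   [and-rule on 10]
12. p, v   [and-rule on 10]
Accessibility: uRu, uRv, vRv
Branch closes: p and not p both at v.
Every branch closes; the branch above is one of them.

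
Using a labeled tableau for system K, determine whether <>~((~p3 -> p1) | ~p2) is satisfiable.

1. <>~((~p3 -> p1) | ~p2), 0
2. ~((~p3 -> p1) | ~p2), 1   [<>-rule on 1: fresh world 1, 0R1]
3. ~(~p3 -> p1), 1   [~|-rule on 2]
4. p2, 1   [~|-rule on 2]
5. ~p3, 1   [~->-rule on 3]
6. ~p1, 1   [~->-rule on 3]
Accessibility: 0R1

Satisfiable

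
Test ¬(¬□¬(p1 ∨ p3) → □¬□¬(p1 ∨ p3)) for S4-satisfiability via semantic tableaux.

Satisfiable (open branch found)

1. ¬(¬□¬(p1 ∨ p3) → □¬□¬(p1 ∨ p3)), w0
2. ¬□¬(p1 ∨ p3), w0
3. ¬□¬□¬(p1 ∨ p3), w0
4. p1 ∨ p3, w1
5. p3, w1
6. □¬(p1 ∨ p3), w2
7. ¬(p1 ∨ p3), w2
8. ¬p1, w2
9. ¬p3, w2
Accessibility: w0Rw0, w0Rw1, w0Rw2, w1Rw1, w2Rw2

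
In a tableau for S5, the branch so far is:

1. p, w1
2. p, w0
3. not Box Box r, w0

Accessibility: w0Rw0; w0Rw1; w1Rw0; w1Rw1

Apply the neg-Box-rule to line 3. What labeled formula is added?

a fresh world w2 with w0Rw2, and not Box r at w2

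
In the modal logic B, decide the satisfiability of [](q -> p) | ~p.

Satisfiable (open branch found)

1. [](q -> p) | ~p, w0
2. ~p, w0
Accessibility: w0Rw0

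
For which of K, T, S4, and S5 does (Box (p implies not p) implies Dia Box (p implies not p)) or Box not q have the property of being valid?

K-tableau for the negation not ((Box (p implies not p) implies Dia Box (p implies not p)) or Box not q):
1. not ((Box (p implies not p) implies Dia Box (p implies not p)) or Box not q), w0
2. not (Box (p implies not p) implies Dia Box (p implies not p)), w0   [neg-or-rule on 1]
3. not Box not q, w0   [neg-or-rule on 1]
4. Box (p implies not p), w0   [neg-implies-rule on 2]
5. not Dia Box (p implies not p), w0   [neg-implies-rule on 2]
6. q, w1   [neg-Box-rule on 3: fresh world w1, w0Rw1]
7. p implies not p, w1   [Box-rule on 4 via w0Rw1]
8. not Box (p implies not p), w1   [neg-Dia-rule on 5 via w0Rw1]
9. not p, w1   [implies-rule on 7 (branches; this branch)]
10. not (p implies not p), w2   [neg-Box-rule on 8: fresh world w2, w1Rw2]
11. p, w2   [neg-implies-rule on 10]
Accessibility: w0Rw1, w1Rw2
Complete open branch: countermodel on a K-frame, so not valid in K.
T-tableau for the negation not ((Box (p implies not p) implies Dia Box (p implies not p)) or Box not q):
1. not ((Box (p implies not p) implies Dia Box (p implies not p)) or Box not q), w0
2. not (Box (p implies not p) implies Dia Box (p implies not p)), w0   [neg-or-rule on 1]
3. not Box not q, w0   [neg-or-rule on 1]
4. Box (p implies not p), w0   [neg-implies-rule on 2]
5. not Dia Box (p implies not p), w0   [neg-implies-rule on 2]
6. p implies not p, w0   [Box-rule on 4 via w0Rw0]
7. not Box (p implies not p), w0   [neg-Dia-rule on 5 via w0Rw0]
8. not p, w0   [implies-rule on 6 (branches; this branch)]
9. q, w1   [neg-Box-rule on 3: fresh world w1, w0Rw1]
10. p implies not p, w1   [Box-rule on 4 via w0Rw1]
11. not Box (p implies not p), w1   [neg-Dia-rule on 5 via w0Rw1]
12. not p, w1   [implies-rule on 10 (branches; this branch)]
13. not (p implies not p), w2   [neg-Box-rule on 7: fresh world w2, w0Rw2]
14. p, w2   [neg-implies-rule on 13]
15. p implies not p, w2   [Box-rule on 4 via w0Rw2]
16. not Box (p implies not p), w2   [neg-Dia-rule on 5 via w0Rw2]
17. not p, w2   [implies-rule on 15 (branches; this branch)]
Accessibility: w0Rw0, w0Rw1, w0Rw2, w1Rw1, w2Rw2
Branch closes: p and not p both at w2.
Every branch closes (one shown): valid in T, hence also in S4, S5 (every theorem of T is a theorem of S4 and S5).

T, S4, S5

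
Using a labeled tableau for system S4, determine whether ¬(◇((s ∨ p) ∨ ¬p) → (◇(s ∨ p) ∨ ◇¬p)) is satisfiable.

Unsatisfiable

1. ¬(◇((s ∨ p) ∨ ¬p) → (◇(s ∨ p) ∨ ◇¬p)), 0
2. ◇((s ∨ p) ∨ ¬p), 0
3. ¬(◇(s ∨ p) ∨ ◇¬p), 0
4. ¬◇(s ∨ p), 0
5. ¬◇¬p, 0
6. ¬(s ∨ p), 0
7. ¬s, 0
8. ¬p, 0
9. p, 0
Accessibility: 0R0
Branch closes: p and ¬p both at 0.
All branches of the tableau close; one closing branch shown above.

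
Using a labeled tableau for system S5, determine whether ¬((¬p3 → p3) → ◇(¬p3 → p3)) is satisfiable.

1. ¬((¬p3 → p3) → ◇(¬p3 → p3)), u
2. ¬p3 → p3, u
3. ¬◇(¬p3 → p3), u
4. ¬(¬p3 → p3), u
5. ¬p3, u
6. p3, u
Accessibility: uRu
Branch closes: p3 and ¬p3 both at u.
(One branch shown.) All branches close.

No, unsatisfiable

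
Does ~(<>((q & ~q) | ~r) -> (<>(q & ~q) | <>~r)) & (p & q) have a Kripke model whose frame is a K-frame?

1. ~(<>((q & ~q) | ~r) -> (<>(q & ~q) | <>~r)) & (p & q), 0
2. ~(<>((q & ~q) | ~r) -> (<>(q & ~q) | <>~r)), 0
3. p & q, 0
4. <>((q & ~q) | ~r), 0
5. ~(<>(q & ~q) | <>~r), 0
6. p, 0
7. q, 0
8. ~<>(q & ~q), 0
9. ~<>~r, 0
10. (q & ~q) | ~r, 1
11. ~(q & ~q), 1
12. r, 1
13. q & ~q, 1
14. q, 1
15. ~q, 1
Accessibility: 0R1
Branch closes: q and ~q both at 1.
Every branch closes; the branch above is one of them.

No, unsatisfiable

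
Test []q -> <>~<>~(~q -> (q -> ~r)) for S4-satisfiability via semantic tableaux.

1. []q -> <>~<>~(~q -> (q -> ~r)), 0
2. <>~<>~(~q -> (q -> ~r)), 0   [->-rule on 1 (branches; this branch)]
3. ~<>~(~q -> (q -> ~r)), 1   [<>-rule on 2: fresh world 1, 0R1]
4. ~q -> (q -> ~r), 1   [~<>-rule on 3 via 1R1]
5. q -> ~r, 1   [->-rule on 4 (branches; this branch)]
6. ~r, 1   [->-rule on 5 (branches; this branch)]
Accessibility: 0R0, 0R1, 1R1

Satisfiable (open branch found)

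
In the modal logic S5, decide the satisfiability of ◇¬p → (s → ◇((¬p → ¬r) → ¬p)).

1. ◇¬p → (s → ◇((¬p → ¬r) → ¬p)), w0
2. s → ◇((¬p → ¬r) → ¬p), w0
3. ◇((¬p → ¬r) → ¬p), w0
4. (¬p → ¬r) → ¬p, w1
5. ¬p, w1
Accessibility: w0Rw0, w0Rw1, w1Rw0, w1Rw1

Yes, satisfiable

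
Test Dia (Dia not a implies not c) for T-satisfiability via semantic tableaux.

1. Dia (Dia not a implies not c), 0
2. Dia not a implies not c, 1   [Dia-rule on 1: fresh world 1, 0R1]
3. not c, 1   [implies-rule on 2 (branches; this branch)]
Accessibility: 0R0, 0R1, 1R1

Yes, satisfiable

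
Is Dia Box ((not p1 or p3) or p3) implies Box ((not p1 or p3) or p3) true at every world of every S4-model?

Tableau for the negation not (Dia Box ((not p1 or p3) or p3) implies Box ((not p1 or p3) or p3)):
1. not (Dia Box ((not p1 or p3) or p3) implies Box ((not p1 or p3) or p3)), w0
2. Dia Box ((not p1 or p3) or p3), w0
3. not Box ((not p1 or p3) or p3), w0
4. Box ((not p1 or p3) or p3), w1
5. (not p1 or p3) or p3, w1
6. p3, w1
7. not ((not p1 or p3) or p3), w2
8. not (not p1 or p3), w2
9. not p3, w2
10. p1, w2
Accessibility: w0Rw0, w0Rw1, w0Rw2, w1Rw1, w2Rw2
The negation has an open branch (countermodel exists).

Invalid (countermodel exists)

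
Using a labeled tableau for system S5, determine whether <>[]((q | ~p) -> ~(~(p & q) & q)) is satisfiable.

1. <>[]((q | ~p) -> ~(~(p & q) & q)), u
2. []((q | ~p) -> ~(~(p & q) & q)), v
3. (q | ~p) -> ~(~(p & q) & q), u
4. (q | ~p) -> ~(~(p & q) & q), v
5. ~(~(p & q) & q), u
6. ~(~(p & q) & q), v
7. ~q, u
8. ~q, v
Accessibility: uRu, uRv, vRu, vRv

Satisfiable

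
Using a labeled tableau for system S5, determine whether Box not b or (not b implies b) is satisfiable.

Satisfiable (open branch found)

1. Box not b or (not b implies b), u
2. not b implies b, u
3. b, u
Accessibility: uRu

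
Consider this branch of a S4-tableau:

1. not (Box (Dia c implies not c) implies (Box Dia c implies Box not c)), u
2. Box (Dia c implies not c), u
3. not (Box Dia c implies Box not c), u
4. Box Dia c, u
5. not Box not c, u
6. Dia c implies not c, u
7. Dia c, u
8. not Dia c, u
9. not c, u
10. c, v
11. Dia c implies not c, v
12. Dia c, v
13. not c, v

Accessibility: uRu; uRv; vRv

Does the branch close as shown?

Closed

Both c and not c appear at v.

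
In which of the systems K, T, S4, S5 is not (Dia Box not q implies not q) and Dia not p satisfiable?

S5-tableau for the formula:
1. not (Dia Box not q implies not q) and Dia not p, u
2. not (Dia Box not q implies not q), u
3. Dia not p, u
4. Dia Box not q, u
5. q, u
6. not p, v
7. Box not q, w
8. not q, u
Accessibility: uRu, uRv, uRw, vRu, vRv, vRw, wRu, wRv, wRw
Branch closes: q and not q both at u.
Every branch closes (one shown): unsatisfiable in S5.
S4-tableau for the formula:
1. not (Dia Box not q implies not q) and Dia not p, u
2. not (Dia Box not q implies not q), u
3. Dia not p, u
4. Dia Box not q, u
5. q, u
6. not p, v
7. Box not q, w
8. not q, w
Accessibility: uRu, uRv, uRw, vRv, wRw
Complete open branch: satisfiable in S4, hence also in K, T (this S4-model is also a K-model and a T-model).

K, T, S4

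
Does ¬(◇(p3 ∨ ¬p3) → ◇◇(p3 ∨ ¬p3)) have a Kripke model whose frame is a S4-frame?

1. ¬(◇(p3 ∨ ¬p3) → ◇◇(p3 ∨ ¬p3)), u
2. ◇(p3 ∨ ¬p3), u
3. ¬◇◇(p3 ∨ ¬p3), u
4. ¬◇(p3 ∨ ¬p3), u
5. ¬(p3 ∨ ¬p3), u
6. ¬p3, u
7. p3, u
Accessibility: uRu
Branch closes: p3 and ¬p3 both at u.
(One branch shown.) All branches close.

No, unsatisfiable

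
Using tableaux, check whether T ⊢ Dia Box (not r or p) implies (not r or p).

Invalid (countermodel exists)

Tableau for the negation not (Dia Box (not r or p) implies (not r or p)):
1. not (Dia Box (not r or p) implies (not r or p)), 0
2. Dia Box (not r or p), 0   [neg-implies-rule on 1]
3. not (not r or p), 0   [neg-implies-rule on 1]
4. r, 0   [neg-or-rule on 3]
5. not p, 0   [neg-or-rule on 3]
6. Box (not r or p), 1   [Dia-rule on 2: fresh world 1, 0R1]
7. not r or p, 1   [Box-rule on 6 via 1R1]
8. p, 1   [or-rule on 7 (branches; this branch)]
Accessibility: 0R0, 0R1, 1R1
The negation has an open branch (countermodel exists).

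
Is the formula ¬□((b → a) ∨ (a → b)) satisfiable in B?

Unsatisfiable (every branch closes)

1. ¬□((b → a) ∨ (a → b)), u
2. ¬((b → a) ∨ (a → b)), v   [¬□-rule on 1: fresh world v, uRv]
3. ¬(b → a), v   [¬∨-rule on 2]
4. ¬(a → b), v   [¬∨-rule on 2]
5. b, v   [¬→-rule on 3]
6. ¬a, v   [¬→-rule on 3]
7. a, v   [¬→-rule on 4]
8. ¬b, v   [¬→-rule on 4]
Accessibility: uRu, uRv, vRu, vRv
Branch closes: a and ¬a both at v.
All branches of the tableau close; one closing branch shown above.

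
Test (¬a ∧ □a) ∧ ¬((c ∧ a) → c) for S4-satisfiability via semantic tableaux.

1. (¬a ∧ □a) ∧ ¬((c ∧ a) → c), u
2. ¬a ∧ □a, u   [∧-rule on 1]
3. ¬((c ∧ a) → c), u   [∧-rule on 1]
4. ¬a, u   [∧-rule on 2]
5. □a, u   [∧-rule on 2]
6. c ∧ a, u   [¬→-rule on 3]
7. ¬c, u   [¬→-rule on 3]
8. c, u   [∧-rule on 6]
9. a, u   [∧-rule on 6]
Accessibility: uRu
Branch closes: c and ¬c both at u.
(One branch shown.) All branches close.

Unsatisfiable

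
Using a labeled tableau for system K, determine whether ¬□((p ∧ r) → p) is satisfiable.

1. ¬□((p ∧ r) → p), u
2. ¬((p ∧ r) → p), v
3. p ∧ r, v
4. ¬p, v
5. p, v
6. r, v
Accessibility: uRv
Branch closes: p and ¬p both at v.
Every branch closes; the branch above is one of them.

Unsatisfiable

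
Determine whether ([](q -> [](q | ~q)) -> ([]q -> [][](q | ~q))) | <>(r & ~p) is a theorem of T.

Tableau for the negation ~(([](q -> [](q | ~q)) -> ([]q -> [][](q | ~q))) | <>(r & ~p)):
1. ~(([](q -> [](q | ~q)) -> ([]q -> [][](q | ~q))) | <>(r & ~p)), u
2. ~([](q -> [](q | ~q)) -> ([]q -> [][](q | ~q))), u
3. ~<>(r & ~p), u
4. [](q -> [](q | ~q)), u
5. ~([]q -> [][](q | ~q)), u
6. []q, u
7. ~[][](q | ~q), u
8. ~(r & ~p), u
9. q -> [](q | ~q), u
10. q, u
11. p, u
12. [](q | ~q), u
13. q | ~q, u
14. ~[](q | ~q), v
15. ~(r & ~p), v
16. q -> [](q | ~q), v
17. q, v
18. q | ~q, v
19. p, v
20. [](q | ~q), v
21. ~(q | ~q), w
22. ~q, w
23. q, w
Accessibility: uRu, uRv, vRv, vRw, wRw
Branch closes: q and ~q both at w.
Every branch of the negation's tableau closes; the branch above is one of them.

Valid in T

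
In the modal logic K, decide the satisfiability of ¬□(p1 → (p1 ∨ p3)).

No, unsatisfiable

1. ¬□(p1 → (p1 ∨ p3)), w0
2. ¬(p1 → (p1 ∨ p3)), w1
3. p1, w1
4. ¬(p1 ∨ p3), w1
5. ¬p1, w1
6. ¬p3, w1
Accessibility: w0Rw1
Branch closes: p1 and ¬p1 both at w1.
(One branch shown.) All branches close.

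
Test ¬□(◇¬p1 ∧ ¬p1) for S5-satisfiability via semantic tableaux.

1. ¬□(◇¬p1 ∧ ¬p1), 0
2. ¬(◇¬p1 ∧ ¬p1), 1
3. p1, 1
Accessibility: 0R0, 0R1, 1R0, 1R1

Yes, satisfiable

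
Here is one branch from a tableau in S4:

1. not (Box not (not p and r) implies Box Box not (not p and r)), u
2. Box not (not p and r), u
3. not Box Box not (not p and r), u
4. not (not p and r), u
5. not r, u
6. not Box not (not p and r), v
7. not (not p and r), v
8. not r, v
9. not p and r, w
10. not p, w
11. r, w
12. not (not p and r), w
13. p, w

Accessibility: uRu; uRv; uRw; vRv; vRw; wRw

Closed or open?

Both p and not p appear at w.

Closed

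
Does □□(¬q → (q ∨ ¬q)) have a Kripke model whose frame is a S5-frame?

Satisfiable

1. □□(¬q → (q ∨ ¬q)), u
2. □(¬q → (q ∨ ¬q)), u   [□-rule on 1 via uRu]
3. ¬q → (q ∨ ¬q), u   [□-rule on 2 via uRu]
4. q ∨ ¬q, u   [→-rule on 3 (branches; this branch)]
5. ¬q, u   [∨-rule on 4 (branches; this branch)]
Accessibility: uRu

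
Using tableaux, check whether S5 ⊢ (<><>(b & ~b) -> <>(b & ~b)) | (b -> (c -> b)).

Yes, valid

Tableau for the negation ~((<><>(b & ~b) -> <>(b & ~b)) | (b -> (c -> b))):
1. ~((<><>(b & ~b) -> <>(b & ~b)) | (b -> (c -> b))), 0
2. ~(<><>(b & ~b) -> <>(b & ~b)), 0
3. ~(b -> (c -> b)), 0
4. <><>(b & ~b), 0
5. ~<>(b & ~b), 0
6. b, 0
7. ~(c -> b), 0
8. c, 0
9. ~b, 0
Accessibility: 0R0
Branch closes: b and ~b both at 0.
Every branch of the negation's tableau closes; the branch above is one of them.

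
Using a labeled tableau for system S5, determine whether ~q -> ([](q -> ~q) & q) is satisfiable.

1. ~q -> ([](q -> ~q) & q), w0
2. q, w0
Accessibility: w0Rw0

Satisfiable (open branch found)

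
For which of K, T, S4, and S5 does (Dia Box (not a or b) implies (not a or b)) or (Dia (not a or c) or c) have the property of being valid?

S5-tableau for the negation not ((Dia Box (not a or b) implies (not a or b)) or (Dia (not a or c) or c)):
1. not ((Dia Box (not a or b) implies (not a or b)) or (Dia (not a or c) or c)), w0
2. not (Dia Box (not a or b) implies (not a or b)), w0
3. not (Dia (not a or c) or c), w0
4. Dia Box (not a or b), w0
5. not (not a or b), w0
6. not Dia (not a or c), w0
7. not c, w0
8. a, w0
9. not b, w0
10. not (not a or c), w0
11. Box (not a or b), w1
12. not (not a or c), w1
13. a, w1
14. not c, w1
15. not a or b, w0
16. not a or b, w1
17. b, w0
Accessibility: w0Rw0, w0Rw1, w1Rw0, w1Rw1
Branch closes: b and not b both at w0.
Every branch closes (one shown): valid in S5.
S4-tableau for the negation not ((Dia Box (not a or b) implies (not a or b)) or (Dia (not a or c) or c)):
1. not ((Dia Box (not a or b) implies (not a or b)) or (Dia (not a or c) or c)), w0
2. not (Dia Box (not a or b) implies (not a or b)), w0
3. not (Dia (not a or c) or c), w0
4. Dia Box (not a or b), w0
5. not (not a or b), w0
6. not Dia (not a or c), w0
7. not c, w0
8. a, w0
9. not b, w0
10. not (not a or c), w0
11. Box (not a or b), w1
12. not (not a or c), w1
13. a, w1
14. not c, w1
15. not a or b, w1
16. b, w1
Accessibility: w0Rw0, w0Rw1, w1Rw1
Complete open branch: countermodel on an S4-frame, so not valid in S4, nor in K, T (the same frame is also a K-frame and a T-frame).

S5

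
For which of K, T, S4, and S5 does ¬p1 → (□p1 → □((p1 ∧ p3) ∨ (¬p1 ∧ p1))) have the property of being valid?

T, S4, S5

K-tableau for the negation ¬(¬p1 → (□p1 → □((p1 ∧ p3) ∨ (¬p1 ∧ p1)))):
1. ¬(¬p1 → (□p1 → □((p1 ∧ p3) ∨ (¬p1 ∧ p1)))), w0
2. ¬p1, w0
3. ¬(□p1 → □((p1 ∧ p3) ∨ (¬p1 ∧ p1))), w0
4. □p1, w0
5. ¬□((p1 ∧ p3) ∨ (¬p1 ∧ p1)), w0
6. ¬((p1 ∧ p3) ∨ (¬p1 ∧ p1)), w1
7. ¬(p1 ∧ p3), w1
8. ¬(¬p1 ∧ p1), w1
9. p1, w1
10. ¬p3, w1
Accessibility: w0Rw1
Complete open branch: countermodel on a K-frame, so not valid in K.
T-tableau for the negation ¬(¬p1 → (□p1 → □((p1 ∧ p3) ∨ (¬p1 ∧ p1)))):
1. ¬(¬p1 → (□p1 → □((p1 ∧ p3) ∨ (¬p1 ∧ p1)))), w0
2. ¬p1, w0
3. ¬(□p1 → □((p1 ∧ p3) ∨ (¬p1 ∧ p1))), w0
4. □p1, w0
5. ¬□((p1 ∧ p3) ∨ (¬p1 ∧ p1)), w0
6. p1, w0
Accessibility: w0Rw0
Branch closes: p1 and ¬p1 both at w0.
Every branch closes (one shown): valid in T, hence also in S4, S5 (every theorem of T is a theorem of S4 and S5).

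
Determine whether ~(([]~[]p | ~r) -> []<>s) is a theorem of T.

Invalid (countermodel exists)

Tableau for the negation ([]~[]p | ~r) -> []<>s:
1. ([]~[]p | ~r) -> []<>s, w0
2. []<>s, w0   [->-rule on 1 (branches; this branch)]
3. <>s, w0   [[]-rule on 2 via w0Rw0]
4. s, w1   [<>-rule on 3: fresh world w1, w0Rw1]
5. <>s, w1   [[]-rule on 2 via w0Rw1]
6. s, w2   [<>-rule on 5: fresh world w2, w1Rw2]
Accessibility: w0Rw0, w0Rw1, w1Rw1, w1Rw2, w2Rw2
The negation has an open branch (countermodel exists).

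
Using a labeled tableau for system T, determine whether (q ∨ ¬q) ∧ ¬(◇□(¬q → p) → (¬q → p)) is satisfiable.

Satisfiable

1. (q ∨ ¬q) ∧ ¬(◇□(¬q → p) → (¬q → p)), u
2. q ∨ ¬q, u   [∧-rule on 1]
3. ¬(◇□(¬q → p) → (¬q → p)), u   [∧-rule on 1]
4. ◇□(¬q → p), u   [¬→-rule on 3]
5. ¬(¬q → p), u   [¬→-rule on 3]
6. ¬q, u   [¬→-rule on 5]
7. ¬p, u   [¬→-rule on 5]
8. □(¬q → p), v   [◇-rule on 4: fresh world v, uRv]
9. ¬q → p, v   [□-rule on 8 via vRv]
10. p, v   [→-rule on 9 (branches; this branch)]
Accessibility: uRu, uRv, vRv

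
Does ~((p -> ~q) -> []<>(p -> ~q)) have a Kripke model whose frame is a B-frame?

Unsatisfiable

1. ~((p -> ~q) -> []<>(p -> ~q)), 0
2. p -> ~q, 0
3. ~[]<>(p -> ~q), 0
4. ~q, 0
5. ~<>(p -> ~q), 1
6. ~(p -> ~q), 0
7. p, 0
8. q, 0
Accessibility: 0R0, 0R1, 1R0, 1R1
Branch closes: q and ~q both at 0.
All branches of the tableau close; one closing branch shown above.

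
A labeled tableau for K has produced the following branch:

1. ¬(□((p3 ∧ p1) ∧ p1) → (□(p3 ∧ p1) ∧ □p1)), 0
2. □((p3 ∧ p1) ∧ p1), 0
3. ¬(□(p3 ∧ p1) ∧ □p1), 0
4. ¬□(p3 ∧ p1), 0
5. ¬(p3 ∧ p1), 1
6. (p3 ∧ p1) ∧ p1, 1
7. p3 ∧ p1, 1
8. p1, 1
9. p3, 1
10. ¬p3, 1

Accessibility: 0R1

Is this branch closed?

Closed

Both p3 and ¬p3 appear at 1.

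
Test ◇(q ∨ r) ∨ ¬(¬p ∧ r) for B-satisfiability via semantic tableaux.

1. ◇(q ∨ r) ∨ ¬(¬p ∧ r), u
2. ¬(¬p ∧ r), u
3. ¬r, u
Accessibility: uRu

Satisfiable (open branch found)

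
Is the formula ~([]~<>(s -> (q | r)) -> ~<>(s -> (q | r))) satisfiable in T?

Unsatisfiable

1. ~([]~<>(s -> (q | r)) -> ~<>(s -> (q | r))), u
2. []~<>(s -> (q | r)), u
3. <>(s -> (q | r)), u
4. ~<>(s -> (q | r)), u
5. ~(s -> (q | r)), u
6. s, u
7. ~(q | r), u
8. ~q, u
9. ~r, u
10. s -> (q | r), v
11. ~<>(s -> (q | r)), v
12. ~(s -> (q | r)), v
13. s, v
14. ~(q | r), v
15. ~q, v
16. ~r, v
17. q | r, v
18. r, v
Accessibility: uRu, uRv, vRv
Branch closes: r and ~r both at v.
(One branch shown.) All branches close.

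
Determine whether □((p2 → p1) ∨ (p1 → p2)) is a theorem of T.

Yes, valid

Tableau for the negation ¬□((p2 → p1) ∨ (p1 → p2)):
1. ¬□((p2 → p1) ∨ (p1 → p2)), u
2. ¬((p2 → p1) ∨ (p1 → p2)), v
3. ¬(p2 → p1), v
4. ¬(p1 → p2), v
5. p2, v
6. ¬p1, v
7. p1, v
8. ¬p2, v
Accessibility: uRu, uRv, vRv
Branch closes: p1 and ¬p1 both at v.
Every branch of the negation's tableau closes; the branch above is one of them.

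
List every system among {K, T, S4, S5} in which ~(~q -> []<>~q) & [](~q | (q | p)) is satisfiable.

K, T, S4

S5-tableau for the formula:
1. ~(~q -> []<>~q) & [](~q | (q | p)), w0
2. ~(~q -> []<>~q), w0   [&-rule on 1]
3. [](~q | (q | p)), w0   [&-rule on 1]
4. ~q, w0   [~->-rule on 2]
5. ~[]<>~q, w0   [~->-rule on 2]
6. ~q | (q | p), w0   [[]-rule on 3 via w0Rw0]
7. q | p, w0   [|-rule on 6 (branches; this branch)]
8. p, w0   [|-rule on 7 (branches; this branch)]
9. ~<>~q, w1   [~[]-rule on 5: fresh world w1, w0Rw1]
10. ~q | (q | p), w1   [[]-rule on 3 via w0Rw1]
11. q, w0   [~<>-rule on 9 via w1Rw0]
Accessibility: w0Rw0, w0Rw1, w1Rw0, w1Rw1
Branch closes: q and ~q both at w0.
Every branch closes (one shown): unsatisfiable in S5.
S4-tableau for the formula:
1. ~(~q -> []<>~q) & [](~q | (q | p)), w0
2. ~(~q -> []<>~q), w0   [&-rule on 1]
3. [](~q | (q | p)), w0   [&-rule on 1]
4. ~q, w0   [~->-rule on 2]
5. ~[]<>~q, w0   [~->-rule on 2]
6. ~q | (q | p), w0   [[]-rule on 3 via w0Rw0]
7. q | p, w0   [|-rule on 6 (branches; this branch)]
8. p, w0   [|-rule on 7 (branches; this branch)]
9. ~<>~q, w1   [~[]-rule on 5: fresh world w1, w0Rw1]
10. ~q | (q | p), w1   [[]-rule on 3 via w0Rw1]
11. q, w1   [~<>-rule on 9 via w1Rw1]
12. q | p, w1   [|-rule on 10 (branches; this branch)]
13. p, w1   [|-rule on 12 (branches; this branch)]
Accessibility: w0Rw0, w0Rw1, w1Rw1
Complete open branch: satisfiable in S4, hence also in K, T (this S4-model is also a K-model and a T-model).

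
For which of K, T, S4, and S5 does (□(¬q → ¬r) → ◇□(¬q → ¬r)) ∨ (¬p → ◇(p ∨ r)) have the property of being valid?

K-tableau for the negation ¬((□(¬q → ¬r) → ◇□(¬q → ¬r)) ∨ (¬p → ◇(p ∨ r))):
1. ¬((□(¬q → ¬r) → ◇□(¬q → ¬r)) ∨ (¬p → ◇(p ∨ r))), 0
2. ¬(□(¬q → ¬r) → ◇□(¬q → ¬r)), 0
3. ¬(¬p → ◇(p ∨ r)), 0
4. □(¬q → ¬r), 0
5. ¬◇□(¬q → ¬r), 0
6. ¬p, 0
7. ¬◇(p ∨ r), 0
Complete open branch: countermodel on a K-frame, so not valid in K.
T-tableau for the negation ¬((□(¬q → ¬r) → ◇□(¬q → ¬r)) ∨ (¬p → ◇(p ∨ r))):
1. ¬((□(¬q → ¬r) → ◇□(¬q → ¬r)) ∨ (¬p → ◇(p ∨ r))), 0
2. ¬(□(¬q → ¬r) → ◇□(¬q → ¬r)), 0
3. ¬(¬p → ◇(p ∨ r)), 0
4. □(¬q → ¬r), 0
5. ¬◇□(¬q → ¬r), 0
6. ¬p, 0
7. ¬◇(p ∨ r), 0
8. ¬q → ¬r, 0
9. ¬□(¬q → ¬r), 0
10. ¬(p ∨ r), 0
11. ¬r, 0
12. ¬(¬q → ¬r), 1
13. ¬q, 1
14. r, 1
15. ¬q → ¬r, 1
16. ¬□(¬q → ¬r), 1
17. ¬(p ∨ r), 1
18. ¬p, 1
19. ¬r, 1
Accessibility: 0R0, 0R1, 1R1
Branch closes: r and ¬r both at 1.
Every branch closes (one shown): valid in T, hence also in S4, S5 (every theorem of T is a theorem of S4 and S5).

T, S4, S5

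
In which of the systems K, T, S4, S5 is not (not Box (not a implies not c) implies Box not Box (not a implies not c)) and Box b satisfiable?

K, T, S4

S5-tableau for the formula:
1. not (not Box (not a implies not c) implies Box not Box (not a implies not c)) and Box b, 0
2. not (not Box (not a implies not c) implies Box not Box (not a implies not c)), 0   [and-rule on 1]
3. Box b, 0   [and-rule on 1]
4. not Box (not a implies not c), 0   [neg-implies-rule on 2]
5. not Box not Box (not a implies not c), 0   [neg-implies-rule on 2]
6. b, 0   [Box-rule on 3 via 0R0]
7. not (not a implies not c), 1   [neg-Box-rule on 4: fresh world 1, 0R1]
8. not a, 1   [neg-implies-rule on 7]
9. c, 1   [neg-implies-rule on 7]
10. b, 1   [Box-rule on 3 via 0R1]
11. Box (not a implies not c), 2   [neg-Box-rule on 5: fresh world 2, 0R2]
12. b, 2   [Box-rule on 3 via 0R2]
13. not a implies not c, 0   [Box-rule on 11 via 2R0]
14. not a implies not c, 1   [Box-rule on 11 via 2R1]
15. not a implies not c, 2   [Box-rule on 11 via 2R2]
16. not c, 0   [implies-rule on 13 (branches; this branch)]
17. not c, 1   [implies-rule on 14 (branches; this branch)]
Accessibility: 0R0, 0R1, 0R2, 1R0, 1R1, 1R2, 2R0, 2R1, 2R2
Branch closes: c and not c both at 1.
Every branch closes (one shown): unsatisfiable in S5.
S4-tableau for the formula:
1. not (not Box (not a implies not c) implies Box not Box (not a implies not c)) and Box b, 0
2. not (not Box (not a implies not c) implies Box not Box (not a implies not c)), 0   [and-rule on 1]
3. Box b, 0   [and-rule on 1]
4. not Box (not a implies not c), 0   [neg-implies-rule on 2]
5. not Box not Box (not a implies not c), 0   [neg-implies-rule on 2]
6. b, 0   [Box-rule on 3 via 0R0]
7. not (not a implies not c), 1   [neg-Box-rule on 4: fresh world 1, 0R1]
8. not a, 1   [neg-implies-rule on 7]
9. c, 1   [neg-implies-rule on 7]
10. b, 1   [Box-rule on 3 via 0R1]
11. Box (not a implies not c), 2   [neg-Box-rule on 5: fresh world 2, 0R2]
12. b, 2   [Box-rule on 3 via 0R2]
13. not a implies not c, 2   [Box-rule on 11 via 2R2]
14. not c, 2   [implies-rule on 13 (branches; this branch)]
Accessibility: 0R0, 0R1, 0R2, 1R1, 2R2
Complete open branch: satisfiable in S4, hence also in K, T (this S4-model is also a K-model and a T-model).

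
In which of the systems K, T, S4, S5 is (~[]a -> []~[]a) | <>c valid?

S5-tableau for the negation ~((~[]a -> []~[]a) | <>c):
1. ~((~[]a -> []~[]a) | <>c), 0
2. ~(~[]a -> []~[]a), 0
3. ~<>c, 0
4. ~[]a, 0
5. ~[]~[]a, 0
6. ~c, 0
7. ~a, 1
8. ~c, 1
9. []a, 2
10. ~c, 2
11. a, 0
12. a, 1
Accessibility: 0R0, 0R1, 0R2, 1R0, 1R1, 1R2, 2R0, 2R1, 2R2
Branch closes: a and ~a both at 1.
Every branch closes (one shown): valid in S5.
S4-tableau for the negation ~((~[]a -> []~[]a) | <>c):
1. ~((~[]a -> []~[]a) | <>c), 0
2. ~(~[]a -> []~[]a), 0
3. ~<>c, 0
4. ~[]a, 0
5. ~[]~[]a, 0
6. ~c, 0
7. ~a, 1
8. ~c, 1
9. []a, 2
10. ~c, 2
11. a, 2
Accessibility: 0R0, 0R1, 0R2, 1R1, 2R2
Complete open branch: countermodel on an S4-frame, so not valid in S4, nor in K, T (the same frame is also a K-frame and a T-frame).

S5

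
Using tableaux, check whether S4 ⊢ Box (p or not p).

Tableau for the negation not Box (p or not p):
1. not Box (p or not p), w0
2. not (p or not p), w1
3. not p, w1
4. p, w1
Accessibility: w0Rw0, w0Rw1, w1Rw1
Branch closes: p and not p both at w1.
Every branch of the negation's tableau closes; the branch above is one of them.

Valid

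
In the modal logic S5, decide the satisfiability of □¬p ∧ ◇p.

1. □¬p ∧ ◇p, 0
2. □¬p, 0
3. ◇p, 0
4. ¬p, 0
5. p, 1
6. ¬p, 1
Accessibility: 0R0, 0R1, 1R0, 1R1
Branch closes: p and ¬p both at 1.
(One branch shown.) All branches close.

Unsatisfiable (every branch closes)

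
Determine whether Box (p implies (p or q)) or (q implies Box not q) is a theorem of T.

Tableau for the negation not (Box (p implies (p or q)) or (q implies Box not q)):
1. not (Box (p implies (p or q)) or (q implies Box not q)), 0
2. not Box (p implies (p or q)), 0
3. not (q implies Box not q), 0
4. q, 0
5. not Box not q, 0
6. not (p implies (p or q)), 1
7. p, 1
8. not (p or q), 1
9. not p, 1
10. not q, 1
Accessibility: 0R0, 0R1, 1R1
Branch closes: p and not p both at 1.
All branches of the negation close; one closing branch shown above.

Valid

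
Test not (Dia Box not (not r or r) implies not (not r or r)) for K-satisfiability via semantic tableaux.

1. not (Dia Box not (not r or r) implies not (not r or r)), w0
2. Dia Box not (not r or r), w0   [neg-implies-rule on 1]
3. not r or r, w0   [neg-implies-rule on 1]
4. r, w0   [or-rule on 3 (branches; this branch)]
5. Box not (not r or r), w1   [Dia-rule on 2: fresh world w1, w0Rw1]
Accessibility: w0Rw1

Satisfiable (open branch found)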